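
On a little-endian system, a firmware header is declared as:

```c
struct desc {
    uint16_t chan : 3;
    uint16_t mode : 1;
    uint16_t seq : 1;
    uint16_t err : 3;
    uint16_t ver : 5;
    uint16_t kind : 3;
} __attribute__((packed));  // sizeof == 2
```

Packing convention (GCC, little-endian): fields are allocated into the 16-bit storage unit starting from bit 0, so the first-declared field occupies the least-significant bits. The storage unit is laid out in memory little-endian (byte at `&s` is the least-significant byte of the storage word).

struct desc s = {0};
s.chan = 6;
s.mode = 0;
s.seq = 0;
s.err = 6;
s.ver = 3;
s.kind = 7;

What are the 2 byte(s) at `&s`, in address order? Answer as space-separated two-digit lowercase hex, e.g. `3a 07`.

c6 e3

chan:3 = 6 → 0x6 << 0 → word 0x0006
mode:1 = 0 → 0x0 << 3 → word 0x0006
seq:1 = 0 → 0x0 << 4 → word 0x0006
err:3 = 6 → 0x6 << 5 → word 0x00c6
ver:5 = 3 → 0x3 << 8 → word 0x03c6
kind:3 = 7 → 0x7 << 13 → word 0xe3c6
word = 0xe3c6 → little-endian bytes:
  [0]=0xc6  [1]=0xe3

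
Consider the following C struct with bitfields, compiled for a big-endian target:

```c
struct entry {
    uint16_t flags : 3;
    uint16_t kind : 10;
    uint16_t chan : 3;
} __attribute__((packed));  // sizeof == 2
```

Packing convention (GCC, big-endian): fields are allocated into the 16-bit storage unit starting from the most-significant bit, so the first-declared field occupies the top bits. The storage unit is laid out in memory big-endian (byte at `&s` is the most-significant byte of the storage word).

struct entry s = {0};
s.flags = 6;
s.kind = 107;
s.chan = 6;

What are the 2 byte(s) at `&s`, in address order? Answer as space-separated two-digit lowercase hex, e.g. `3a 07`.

[13+:3] flags=6 & 0x7 = 0x6; word=0xc000
[3+:10] kind=107 & 0x3ff = 0x6b; word=0xc358
[0+:3] chan=6 & 0x7 = 0x6; word=0xc35e
word = 0xc35e → big-endian bytes:
  [0]=0xc3  [1]=0x5e

c3 5e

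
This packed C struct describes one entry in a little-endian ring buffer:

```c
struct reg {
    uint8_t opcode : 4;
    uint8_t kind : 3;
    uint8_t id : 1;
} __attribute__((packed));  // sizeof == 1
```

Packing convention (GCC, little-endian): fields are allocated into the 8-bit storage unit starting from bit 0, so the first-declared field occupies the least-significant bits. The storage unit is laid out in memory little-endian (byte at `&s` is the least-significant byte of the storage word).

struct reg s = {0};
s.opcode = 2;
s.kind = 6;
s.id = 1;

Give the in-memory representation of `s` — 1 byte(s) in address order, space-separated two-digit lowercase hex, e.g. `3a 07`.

opcode (4b) val=2 bits=0x2 at bit 0: 0x02
kind (3b) val=6 bits=0x6 at bit 4: 0x62
id (1b) val=1 bits=0x1 at bit 7: 0xe2
word = 0xe2 → little-endian bytes:
  [0]=0xe2

e2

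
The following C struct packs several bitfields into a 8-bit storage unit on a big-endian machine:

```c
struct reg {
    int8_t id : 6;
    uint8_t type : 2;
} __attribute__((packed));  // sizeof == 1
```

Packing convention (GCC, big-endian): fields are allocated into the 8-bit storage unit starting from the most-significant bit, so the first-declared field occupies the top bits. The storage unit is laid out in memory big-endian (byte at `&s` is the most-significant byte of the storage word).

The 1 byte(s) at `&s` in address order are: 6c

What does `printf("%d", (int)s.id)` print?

[0]=0x6c (big-endian) → word 0x6c
id:6 @ bit 2 → (0x6c>>2)&0x3f = 0x1b  ←
type:2 @ bit 0 → (0x6c>>0)&0x3 = 0x0
id signed 6b, MSB=0: value = 27

27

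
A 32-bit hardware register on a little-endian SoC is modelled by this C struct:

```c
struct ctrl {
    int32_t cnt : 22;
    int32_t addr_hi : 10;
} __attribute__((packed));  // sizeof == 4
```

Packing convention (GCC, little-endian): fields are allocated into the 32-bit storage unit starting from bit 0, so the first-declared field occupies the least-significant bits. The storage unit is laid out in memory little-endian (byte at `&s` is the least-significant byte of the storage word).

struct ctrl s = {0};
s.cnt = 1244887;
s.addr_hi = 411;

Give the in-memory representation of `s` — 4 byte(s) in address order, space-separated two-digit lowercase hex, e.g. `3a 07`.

d7 fe d2 66

cnt:22 = 1244887 → 0x12fed7 << 0 → word 0x0012fed7
addr_hi:10 = 411 → 0x19b << 22 → word 0x66d2fed7
word = 0x66d2fed7 → little-endian bytes:
  [0]=0xd7  [1]=0xfe  [2]=0xd2  [3]=0x66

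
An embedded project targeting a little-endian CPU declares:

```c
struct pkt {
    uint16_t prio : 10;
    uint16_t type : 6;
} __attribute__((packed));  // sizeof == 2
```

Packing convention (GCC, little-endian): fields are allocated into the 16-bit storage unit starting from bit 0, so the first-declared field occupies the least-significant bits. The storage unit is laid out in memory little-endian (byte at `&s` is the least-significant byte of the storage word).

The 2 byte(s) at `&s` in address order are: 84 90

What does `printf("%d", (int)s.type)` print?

[0]=0x84 [1]=0x90 (little-endian) → word 0x9084
prio:10 @ bit 0 → (0x9084>>0)&0x3ff = 0x84
type:6 @ bit 10 → (0x9084>>10)&0x3f = 0x24  ←

36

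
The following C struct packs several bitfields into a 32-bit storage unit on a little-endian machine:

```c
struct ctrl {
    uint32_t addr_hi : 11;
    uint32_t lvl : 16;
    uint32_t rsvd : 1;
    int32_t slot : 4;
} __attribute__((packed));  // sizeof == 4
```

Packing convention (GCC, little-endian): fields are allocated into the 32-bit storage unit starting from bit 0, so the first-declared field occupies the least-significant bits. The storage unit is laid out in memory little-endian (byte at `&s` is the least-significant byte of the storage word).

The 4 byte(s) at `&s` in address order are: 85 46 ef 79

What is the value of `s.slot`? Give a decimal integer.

[0]=0x85 [1]=0x46 [2]=0xef [3]=0x79 (little-endian) → word 0x79ef4685
addr_hi:11 @ bit 0 → (0x79ef4685>>0)&0x7ff = 0x685
lvl:16 @ bit 11 → (0x79ef4685>>11)&0xffff = 0x3de8
rsvd:1 @ bit 27 → (0x79ef4685>>27)&0x1 = 0x1
slot:4 @ bit 28 → (0x79ef4685>>28)&0xf = 0x7  ←
slot signed 4b, MSB=0: value = 7

7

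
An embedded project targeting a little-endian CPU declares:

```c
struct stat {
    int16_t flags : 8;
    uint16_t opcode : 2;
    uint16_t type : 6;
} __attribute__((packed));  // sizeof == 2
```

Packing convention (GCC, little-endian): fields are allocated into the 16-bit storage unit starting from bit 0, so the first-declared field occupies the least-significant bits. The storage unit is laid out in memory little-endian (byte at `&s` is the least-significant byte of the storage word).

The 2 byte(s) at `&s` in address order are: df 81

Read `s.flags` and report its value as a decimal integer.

[0]=0xdf [1]=0x81 (little-endian) → word 0x81df
flags [0+:8] = (word>>0) & 0xff = 223  ←
opcode [8+:2] = (word>>8) & 0x3 = 1
type [10+:6] = (word>>10) & 0x3f = 32
flags signed 8b, MSB=1: 223 - 256 = -33

-33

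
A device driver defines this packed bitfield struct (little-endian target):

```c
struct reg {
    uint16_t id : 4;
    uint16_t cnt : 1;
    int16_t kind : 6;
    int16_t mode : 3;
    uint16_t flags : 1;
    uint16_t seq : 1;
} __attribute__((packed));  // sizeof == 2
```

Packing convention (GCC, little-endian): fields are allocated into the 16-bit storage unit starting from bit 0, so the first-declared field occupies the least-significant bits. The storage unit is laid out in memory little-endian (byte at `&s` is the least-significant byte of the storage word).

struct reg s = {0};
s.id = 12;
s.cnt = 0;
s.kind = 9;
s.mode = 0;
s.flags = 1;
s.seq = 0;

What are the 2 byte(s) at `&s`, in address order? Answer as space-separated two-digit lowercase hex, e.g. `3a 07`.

id:4 = 12 → 0xc << 0 → word 0x000c
cnt:1 = 0 → 0x0 << 4 → word 0x000c
kind:6 = 9 → 0x9 << 5 → word 0x012c
mode:3 = 0 → 0x0 << 11 → word 0x012c
flags:1 = 1 → 0x1 << 14 → word 0x412c
seq:1 = 0 → 0x0 << 15 → word 0x412c
word = 0x412c → little-endian bytes:
  [0]=0x2c  [1]=0x41

2c 41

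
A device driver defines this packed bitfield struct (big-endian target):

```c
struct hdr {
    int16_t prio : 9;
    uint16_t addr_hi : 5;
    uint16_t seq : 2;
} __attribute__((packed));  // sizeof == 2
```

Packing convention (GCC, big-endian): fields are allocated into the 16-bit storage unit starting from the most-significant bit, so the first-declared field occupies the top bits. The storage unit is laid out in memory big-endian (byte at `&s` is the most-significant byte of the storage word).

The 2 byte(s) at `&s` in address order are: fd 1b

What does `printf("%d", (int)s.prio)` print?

-6

[0]=0xfd [1]=0x1b (big-endian) → word 0xfd1b
prio [7+:9] = (word>>7) & 0x1ff = 506  ←
addr_hi [2+:5] = (word>>2) & 0x1f = 6
seq [0+:2] = (word>>0) & 0x3 = 3
prio signed 9b, MSB=1: 506 - 512 = -6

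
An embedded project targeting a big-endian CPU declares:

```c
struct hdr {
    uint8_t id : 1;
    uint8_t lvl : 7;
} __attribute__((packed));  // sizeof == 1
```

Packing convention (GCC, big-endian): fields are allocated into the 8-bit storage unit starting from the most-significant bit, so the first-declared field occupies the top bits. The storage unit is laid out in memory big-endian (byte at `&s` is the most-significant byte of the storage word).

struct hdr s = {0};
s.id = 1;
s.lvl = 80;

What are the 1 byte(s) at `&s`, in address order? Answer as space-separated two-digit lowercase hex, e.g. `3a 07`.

d0

id (1b) val=1 bits=0x1 at bit 7: 0x80
lvl (7b) val=80 bits=0x50 at bit 0: 0xd0
word = 0xd0 → big-endian bytes:
  [0]=0xd0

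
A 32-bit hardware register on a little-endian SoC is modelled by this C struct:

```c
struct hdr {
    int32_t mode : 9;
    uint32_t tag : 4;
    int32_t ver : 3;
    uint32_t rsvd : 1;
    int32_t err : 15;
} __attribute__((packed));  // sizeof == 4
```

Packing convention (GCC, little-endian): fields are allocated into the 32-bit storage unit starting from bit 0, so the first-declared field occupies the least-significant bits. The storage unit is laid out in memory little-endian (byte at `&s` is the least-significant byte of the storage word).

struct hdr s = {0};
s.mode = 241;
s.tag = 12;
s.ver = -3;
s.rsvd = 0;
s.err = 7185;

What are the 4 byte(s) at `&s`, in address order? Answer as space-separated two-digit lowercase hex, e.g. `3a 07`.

mode:9 = 241 → 0xf1 << 0 → word 0x000000f1
tag:4 = 12 → 0xc << 9 → word 0x000018f1
ver:3 = -3 → 0x5 << 13 → word 0x0000b8f1
rsvd:1 = 0 → 0x0 << 16 → word 0x0000b8f1
err:15 = 7185 → 0x1c11 << 17 → word 0x3822b8f1
word = 0x3822b8f1 → little-endian bytes:
  [0]=0xf1  [1]=0xb8  [2]=0x22  [3]=0x38

f1 b8 22 38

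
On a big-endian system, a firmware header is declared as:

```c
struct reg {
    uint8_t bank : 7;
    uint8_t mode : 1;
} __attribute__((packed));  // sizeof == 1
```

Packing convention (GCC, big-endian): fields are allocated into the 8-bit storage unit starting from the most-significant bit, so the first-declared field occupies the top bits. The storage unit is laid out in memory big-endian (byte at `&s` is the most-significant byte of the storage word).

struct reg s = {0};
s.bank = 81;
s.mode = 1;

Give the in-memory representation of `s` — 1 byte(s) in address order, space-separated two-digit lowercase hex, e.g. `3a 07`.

a3

bank:7 = 81 → 0x51 << 1 → word 0xa2
mode:1 = 1 → 0x1 << 0 → word 0xa3
word = 0xa3 → big-endian bytes:
  [0]=0xa3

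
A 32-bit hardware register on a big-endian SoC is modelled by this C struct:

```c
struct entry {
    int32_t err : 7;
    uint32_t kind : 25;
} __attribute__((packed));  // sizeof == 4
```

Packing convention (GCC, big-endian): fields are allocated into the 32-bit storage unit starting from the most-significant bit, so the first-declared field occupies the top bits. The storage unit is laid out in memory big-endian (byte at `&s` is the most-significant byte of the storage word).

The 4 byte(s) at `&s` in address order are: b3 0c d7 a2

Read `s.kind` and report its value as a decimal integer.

[0]=0xb3 [1]=0x0c [2]=0xd7 [3]=0xa2 (big-endian) → word 0xb30cd7a2
err [25+:7] = (word>>25) & 0x7f = 89
kind [0+:25] = (word>>0) & 0x1ffffff = 17618850  ←

17618850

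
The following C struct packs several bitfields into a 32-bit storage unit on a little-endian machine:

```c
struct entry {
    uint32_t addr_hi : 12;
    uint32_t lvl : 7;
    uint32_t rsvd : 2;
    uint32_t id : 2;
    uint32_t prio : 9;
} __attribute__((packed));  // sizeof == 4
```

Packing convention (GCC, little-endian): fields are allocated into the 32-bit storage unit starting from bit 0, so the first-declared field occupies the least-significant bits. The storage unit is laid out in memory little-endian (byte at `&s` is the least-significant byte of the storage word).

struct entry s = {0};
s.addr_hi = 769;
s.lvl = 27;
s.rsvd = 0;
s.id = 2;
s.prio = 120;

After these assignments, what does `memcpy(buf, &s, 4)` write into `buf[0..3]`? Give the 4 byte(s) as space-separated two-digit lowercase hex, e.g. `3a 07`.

addr_hi (12b) val=769 bits=0x301 at bit 0: 0x00000301
lvl (7b) val=27 bits=0x1b at bit 12: 0x0001b301
rsvd (2b) val=0 bits=0x0 at bit 19: 0x0001b301
id (2b) val=2 bits=0x2 at bit 21: 0x0041b301
prio (9b) val=120 bits=0x78 at bit 23: 0x3c41b301
word = 0x3c41b301 → little-endian bytes:
  [0]=0x01  [1]=0xb3  [2]=0x41  [3]=0x3c

01 b3 41 3c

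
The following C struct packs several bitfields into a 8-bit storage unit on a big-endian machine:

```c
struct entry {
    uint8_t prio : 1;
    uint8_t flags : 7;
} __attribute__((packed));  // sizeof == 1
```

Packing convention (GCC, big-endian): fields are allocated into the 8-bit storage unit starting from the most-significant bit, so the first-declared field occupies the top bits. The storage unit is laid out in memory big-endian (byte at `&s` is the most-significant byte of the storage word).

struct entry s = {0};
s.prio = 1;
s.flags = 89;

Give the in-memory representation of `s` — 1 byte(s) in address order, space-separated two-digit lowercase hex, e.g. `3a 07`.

[7+:1] prio=1 & 0x1 = 0x1; word=0x80
[0+:7] flags=89 & 0x7f = 0x59; word=0xd9
word = 0xd9 → big-endian bytes:
  [0]=0xd9

d9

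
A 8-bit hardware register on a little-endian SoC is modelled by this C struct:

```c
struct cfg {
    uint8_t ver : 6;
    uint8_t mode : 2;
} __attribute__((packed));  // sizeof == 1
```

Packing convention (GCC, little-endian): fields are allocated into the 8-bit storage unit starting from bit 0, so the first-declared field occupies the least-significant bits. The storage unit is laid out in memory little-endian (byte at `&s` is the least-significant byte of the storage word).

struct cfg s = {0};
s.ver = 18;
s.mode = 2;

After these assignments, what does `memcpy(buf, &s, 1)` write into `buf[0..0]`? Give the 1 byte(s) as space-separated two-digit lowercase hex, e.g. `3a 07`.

ver:6 = 18 → 0x12 << 0 → word 0x12
mode:2 = 2 → 0x2 << 6 → word 0x92
word = 0x92 → little-endian bytes:
  [0]=0x92

92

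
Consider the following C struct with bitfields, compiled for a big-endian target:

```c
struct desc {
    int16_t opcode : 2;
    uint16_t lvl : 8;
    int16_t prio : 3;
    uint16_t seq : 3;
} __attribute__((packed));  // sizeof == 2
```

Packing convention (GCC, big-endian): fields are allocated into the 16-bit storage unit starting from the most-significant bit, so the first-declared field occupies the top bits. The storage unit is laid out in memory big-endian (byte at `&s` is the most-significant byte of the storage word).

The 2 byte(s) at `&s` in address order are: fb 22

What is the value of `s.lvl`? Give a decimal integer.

[0]=0xfb [1]=0x22 (big-endian) → word 0xfb22
opcode:2 @ bit 14 → (0xfb22>>14)&0x3 = 0x3
lvl:8 @ bit 6 → (0xfb22>>6)&0xff = 0xec  ←
prio:3 @ bit 3 → (0xfb22>>3)&0x7 = 0x4
seq:3 @ bit 0 → (0xfb22>>0)&0x7 = 0x2

236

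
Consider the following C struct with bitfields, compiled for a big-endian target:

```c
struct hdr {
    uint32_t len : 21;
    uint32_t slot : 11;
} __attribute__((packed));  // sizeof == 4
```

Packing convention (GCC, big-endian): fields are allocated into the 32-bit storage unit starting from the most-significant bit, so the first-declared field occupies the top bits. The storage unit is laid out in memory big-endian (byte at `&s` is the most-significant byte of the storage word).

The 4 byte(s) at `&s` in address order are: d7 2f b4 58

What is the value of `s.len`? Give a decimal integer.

1762806

[0]=0xd7 [1]=0x2f [2]=0xb4 [3]=0x58 (big-endian) → word 0xd72fb458
len [11+:21] = (word>>11) & 0x1fffff = 1762806  ←
slot [0+:11] = (word>>0) & 0x7ff = 1112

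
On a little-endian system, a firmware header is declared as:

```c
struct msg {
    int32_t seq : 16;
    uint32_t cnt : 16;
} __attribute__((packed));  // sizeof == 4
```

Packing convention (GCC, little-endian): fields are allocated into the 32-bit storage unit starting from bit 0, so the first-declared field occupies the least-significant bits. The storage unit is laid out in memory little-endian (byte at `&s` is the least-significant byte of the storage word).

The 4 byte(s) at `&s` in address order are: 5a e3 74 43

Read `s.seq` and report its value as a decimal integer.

[0]=0x5a [1]=0xe3 [2]=0x74 [3]=0x43 (little-endian) → word 0x4374e35a
seq [0+:16] = (word>>0) & 0xffff = 58202  ←
cnt [16+:16] = (word>>16) & 0xffff = 17268
seq signed 16b, MSB=1: 58202 - 65536 = -7334

-7334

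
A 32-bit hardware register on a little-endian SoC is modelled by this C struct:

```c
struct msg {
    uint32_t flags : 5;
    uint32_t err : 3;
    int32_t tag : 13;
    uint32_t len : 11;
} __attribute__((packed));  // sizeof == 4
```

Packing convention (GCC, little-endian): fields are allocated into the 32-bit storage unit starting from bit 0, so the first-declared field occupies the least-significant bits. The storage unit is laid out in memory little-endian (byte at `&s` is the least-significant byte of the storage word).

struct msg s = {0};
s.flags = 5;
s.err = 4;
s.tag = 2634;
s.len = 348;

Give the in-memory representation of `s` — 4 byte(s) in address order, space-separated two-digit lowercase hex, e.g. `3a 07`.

85 4a 8a 2b

[0+:5] flags=5 & 0x1f = 0x5; word=0x00000005
[5+:3] err=4 & 0x7 = 0x4; word=0x00000085
[8+:13] tag=2634 & 0x1fff = 0xa4a; word=0x000a4a85
[21+:11] len=348 & 0x7ff = 0x15c; word=0x2b8a4a85
word = 0x2b8a4a85 → little-endian bytes:
  [0]=0x85  [1]=0x4a  [2]=0x8a  [3]=0x2b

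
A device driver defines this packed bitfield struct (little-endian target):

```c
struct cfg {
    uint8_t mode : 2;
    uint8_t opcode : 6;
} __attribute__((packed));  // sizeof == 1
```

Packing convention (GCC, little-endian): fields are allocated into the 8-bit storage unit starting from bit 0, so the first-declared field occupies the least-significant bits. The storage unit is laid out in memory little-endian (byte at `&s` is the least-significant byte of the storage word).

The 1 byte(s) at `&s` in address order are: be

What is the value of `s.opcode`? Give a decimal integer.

[0]=0xbe (little-endian) → word 0xbe
mode [0+:2] = (word>>0) & 0x3 = 2
opcode [2+:6] = (word>>2) & 0x3f = 47  ←

47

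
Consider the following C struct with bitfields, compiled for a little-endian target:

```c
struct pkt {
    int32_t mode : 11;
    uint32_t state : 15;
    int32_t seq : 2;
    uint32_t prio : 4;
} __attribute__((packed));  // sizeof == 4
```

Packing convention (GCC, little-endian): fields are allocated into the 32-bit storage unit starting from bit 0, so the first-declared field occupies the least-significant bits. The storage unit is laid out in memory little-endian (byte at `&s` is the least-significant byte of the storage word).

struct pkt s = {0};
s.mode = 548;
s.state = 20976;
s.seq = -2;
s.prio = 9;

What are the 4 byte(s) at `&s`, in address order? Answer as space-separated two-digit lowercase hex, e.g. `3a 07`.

24 82 8f 9a

mode:11 = 548 → 0x224 << 0 → word 0x00000224
state:15 = 20976 → 0x51f0 << 11 → word 0x028f8224
seq:2 = -2 → 0x2 << 26 → word 0x0a8f8224
prio:4 = 9 → 0x9 << 28 → word 0x9a8f8224
word = 0x9a8f8224 → little-endian bytes:
  [0]=0x24  [1]=0x82  [2]=0x8f  [3]=0x9a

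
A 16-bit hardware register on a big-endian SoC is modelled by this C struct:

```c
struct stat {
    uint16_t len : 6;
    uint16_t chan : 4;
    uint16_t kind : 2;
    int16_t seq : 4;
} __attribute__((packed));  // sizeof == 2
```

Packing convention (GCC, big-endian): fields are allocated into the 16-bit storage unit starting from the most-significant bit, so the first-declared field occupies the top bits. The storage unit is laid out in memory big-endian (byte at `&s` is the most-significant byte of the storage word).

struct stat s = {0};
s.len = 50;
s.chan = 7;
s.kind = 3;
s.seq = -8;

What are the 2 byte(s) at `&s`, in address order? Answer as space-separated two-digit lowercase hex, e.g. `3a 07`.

c9 f8

len:6 = 50 → 0x32 << 10 → word 0xc800
chan:4 = 7 → 0x7 << 6 → word 0xc9c0
kind:2 = 3 → 0x3 << 4 → word 0xc9f0
seq:4 = -8 → 0x8 << 0 → word 0xc9f8
word = 0xc9f8 → big-endian bytes:
  [0]=0xc9  [1]=0xf8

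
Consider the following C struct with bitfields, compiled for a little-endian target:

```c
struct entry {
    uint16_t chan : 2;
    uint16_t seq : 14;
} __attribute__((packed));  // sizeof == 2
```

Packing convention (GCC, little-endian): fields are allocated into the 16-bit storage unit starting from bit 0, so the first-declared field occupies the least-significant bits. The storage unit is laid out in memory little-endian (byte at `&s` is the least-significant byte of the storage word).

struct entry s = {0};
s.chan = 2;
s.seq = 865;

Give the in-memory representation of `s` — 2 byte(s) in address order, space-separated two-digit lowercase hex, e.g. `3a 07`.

86 0d

chan:2 = 2 → 0x2 << 0 → word 0x0002
seq:14 = 865 → 0x361 << 2 → word 0x0d86
word = 0x0d86 → little-endian bytes:
  [0]=0x86  [1]=0x0d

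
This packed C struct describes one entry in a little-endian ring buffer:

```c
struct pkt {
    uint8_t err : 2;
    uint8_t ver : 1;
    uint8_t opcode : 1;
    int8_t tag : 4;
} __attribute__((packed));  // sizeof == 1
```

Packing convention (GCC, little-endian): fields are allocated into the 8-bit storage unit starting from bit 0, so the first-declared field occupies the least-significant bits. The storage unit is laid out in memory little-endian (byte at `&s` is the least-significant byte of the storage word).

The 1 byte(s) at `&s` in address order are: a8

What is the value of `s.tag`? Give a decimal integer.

-6

[0]=0xa8 (little-endian) → word 0xa8
err [0+:2] = (word>>0) & 0x3 = 0
ver [2+:1] = (word>>2) & 0x1 = 0
opcode [3+:1] = (word>>3) & 0x1 = 1
tag [4+:4] = (word>>4) & 0xf = 10  ←
tag signed 4b, MSB=1: 10 - 16 = -6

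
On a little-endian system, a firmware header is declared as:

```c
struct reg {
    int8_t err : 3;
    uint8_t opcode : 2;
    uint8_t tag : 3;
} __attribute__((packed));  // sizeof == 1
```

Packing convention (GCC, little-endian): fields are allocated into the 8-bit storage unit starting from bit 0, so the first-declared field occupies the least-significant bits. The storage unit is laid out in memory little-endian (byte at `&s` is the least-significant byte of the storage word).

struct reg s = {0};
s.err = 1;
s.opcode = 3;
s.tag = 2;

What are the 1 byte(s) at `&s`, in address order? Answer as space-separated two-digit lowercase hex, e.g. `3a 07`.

59

err (3b) val=1 bits=0x1 at bit 0: 0x01
opcode (2b) val=3 bits=0x3 at bit 3: 0x19
tag (3b) val=2 bits=0x2 at bit 5: 0x59
word = 0x59 → little-endian bytes:
  [0]=0x59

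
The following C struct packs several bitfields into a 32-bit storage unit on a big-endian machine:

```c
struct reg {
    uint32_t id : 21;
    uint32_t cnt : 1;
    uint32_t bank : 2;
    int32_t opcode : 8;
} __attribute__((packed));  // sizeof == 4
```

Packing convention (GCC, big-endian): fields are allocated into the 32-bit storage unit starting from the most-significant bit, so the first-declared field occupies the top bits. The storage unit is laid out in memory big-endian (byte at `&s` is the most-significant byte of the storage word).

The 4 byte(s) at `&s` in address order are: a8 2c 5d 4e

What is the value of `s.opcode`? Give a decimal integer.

78

[0]=0xa8 [1]=0x2c [2]=0x5d [3]=0x4e (big-endian) → word 0xa82c5d4e
id [11+:21] = (word>>11) & 0x1fffff = 1377675
cnt [10+:1] = (word>>10) & 0x1 = 1
bank [8+:2] = (word>>8) & 0x3 = 1
opcode [0+:8] = (word>>0) & 0xff = 78  ←
opcode signed 8b, MSB=0: value = 78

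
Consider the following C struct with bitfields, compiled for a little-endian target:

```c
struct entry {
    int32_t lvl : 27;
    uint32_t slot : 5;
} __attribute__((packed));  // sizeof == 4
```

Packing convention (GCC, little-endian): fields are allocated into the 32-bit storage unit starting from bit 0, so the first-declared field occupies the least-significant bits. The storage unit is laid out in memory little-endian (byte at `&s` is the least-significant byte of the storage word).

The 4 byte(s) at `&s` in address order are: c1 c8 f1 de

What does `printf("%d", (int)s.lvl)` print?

-17708863

[0]=0xc1 [1]=0xc8 [2]=0xf1 [3]=0xde (little-endian) → word 0xdef1c8c1
lvl:27 @ bit 0 → (0xdef1c8c1>>0)&0x7ffffff = 0x6f1c8c1  ←
slot:5 @ bit 27 → (0xdef1c8c1>>27)&0x1f = 0x1b
lvl signed 27b, MSB=1: 116508865 - 134217728 = -17708863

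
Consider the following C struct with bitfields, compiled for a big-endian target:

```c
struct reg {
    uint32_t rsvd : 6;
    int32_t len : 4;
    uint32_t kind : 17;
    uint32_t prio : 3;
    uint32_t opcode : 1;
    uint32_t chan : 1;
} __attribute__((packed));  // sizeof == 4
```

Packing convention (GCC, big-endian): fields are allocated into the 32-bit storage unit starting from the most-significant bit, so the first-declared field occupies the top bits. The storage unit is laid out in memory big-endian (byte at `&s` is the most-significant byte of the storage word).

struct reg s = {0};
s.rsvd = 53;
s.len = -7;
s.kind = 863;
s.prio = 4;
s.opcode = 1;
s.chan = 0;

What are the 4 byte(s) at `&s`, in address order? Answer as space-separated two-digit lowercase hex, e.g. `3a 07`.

[26+:6] rsvd=53 & 0x3f = 0x35; word=0xd4000000
[22+:4] len=-7 & 0xf = 0x9; word=0xd6400000
[5+:17] kind=863 & 0x1ffff = 0x35f; word=0xd6406be0
[2+:3] prio=4 & 0x7 = 0x4; word=0xd6406bf0
[1+:1] opcode=1 & 0x1 = 0x1; word=0xd6406bf2
[0+:1] chan=0 & 0x1 = 0x0; word=0xd6406bf2
word = 0xd6406bf2 → big-endian bytes:
  [0]=0xd6  [1]=0x40  [2]=0x6b  [3]=0xf2

d6 40 6b f2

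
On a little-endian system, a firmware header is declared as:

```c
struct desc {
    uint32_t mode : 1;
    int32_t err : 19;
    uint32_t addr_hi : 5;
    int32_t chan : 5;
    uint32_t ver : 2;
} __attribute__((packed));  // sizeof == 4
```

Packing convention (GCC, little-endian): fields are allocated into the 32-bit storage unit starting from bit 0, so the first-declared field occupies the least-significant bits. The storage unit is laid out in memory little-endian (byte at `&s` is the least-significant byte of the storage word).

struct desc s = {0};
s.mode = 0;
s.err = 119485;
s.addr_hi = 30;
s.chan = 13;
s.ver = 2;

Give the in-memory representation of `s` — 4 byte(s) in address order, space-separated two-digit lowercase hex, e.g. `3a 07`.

7a a5 e3 9b

mode (1b) val=0 bits=0x0 at bit 0: 0x00000000
err (19b) val=119485 bits=0x1d2bd at bit 1: 0x0003a57a
addr_hi (5b) val=30 bits=0x1e at bit 20: 0x01e3a57a
chan (5b) val=13 bits=0xd at bit 25: 0x1be3a57a
ver (2b) val=2 bits=0x2 at bit 30: 0x9be3a57a
word = 0x9be3a57a → little-endian bytes:
  [0]=0x7a  [1]=0xa5  [2]=0xe3  [3]=0x9b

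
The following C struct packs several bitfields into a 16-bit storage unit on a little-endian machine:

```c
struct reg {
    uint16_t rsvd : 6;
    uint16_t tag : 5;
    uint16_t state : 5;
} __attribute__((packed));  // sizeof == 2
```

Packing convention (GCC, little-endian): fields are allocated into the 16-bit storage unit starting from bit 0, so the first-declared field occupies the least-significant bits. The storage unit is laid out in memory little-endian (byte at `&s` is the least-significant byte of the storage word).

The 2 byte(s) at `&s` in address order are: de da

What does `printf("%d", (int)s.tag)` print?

11

[0]=0xde [1]=0xda (little-endian) → word 0xdade
rsvd:6 @ bit 0 → (0xdade>>0)&0x3f = 0x1e
tag:5 @ bit 6 → (0xdade>>6)&0x1f = 0xb  ←
state:5 @ bit 11 → (0xdade>>11)&0x1f = 0x1b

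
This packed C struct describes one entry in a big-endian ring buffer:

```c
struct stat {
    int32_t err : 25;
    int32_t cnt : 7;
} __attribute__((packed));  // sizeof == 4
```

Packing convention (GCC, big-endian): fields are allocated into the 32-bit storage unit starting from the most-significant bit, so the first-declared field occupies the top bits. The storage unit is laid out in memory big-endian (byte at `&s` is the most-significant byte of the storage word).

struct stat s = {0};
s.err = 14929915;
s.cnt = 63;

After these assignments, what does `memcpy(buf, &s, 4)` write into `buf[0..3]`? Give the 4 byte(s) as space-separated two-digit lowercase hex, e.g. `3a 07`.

71 e7 fd bf

err:25 = 14929915 → 0xe3cffb << 7 → word 0x71e7fd80
cnt:7 = 63 → 0x3f << 0 → word 0x71e7fdbf
word = 0x71e7fdbf → big-endian bytes:
  [0]=0x71  [1]=0xe7  [2]=0xfd  [3]=0xbf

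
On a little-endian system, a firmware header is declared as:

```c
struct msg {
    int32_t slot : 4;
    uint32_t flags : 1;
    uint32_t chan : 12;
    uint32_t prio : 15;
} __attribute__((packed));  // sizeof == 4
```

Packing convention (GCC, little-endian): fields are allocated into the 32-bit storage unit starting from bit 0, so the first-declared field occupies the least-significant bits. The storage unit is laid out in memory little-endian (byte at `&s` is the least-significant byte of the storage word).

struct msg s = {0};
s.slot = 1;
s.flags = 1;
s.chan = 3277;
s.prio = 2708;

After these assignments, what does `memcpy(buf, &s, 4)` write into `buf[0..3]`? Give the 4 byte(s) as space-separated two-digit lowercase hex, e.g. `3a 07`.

[0+:4] slot=1 & 0xf = 0x1; word=0x00000001
[4+:1] flags=1 & 0x1 = 0x1; word=0x00000011
[5+:12] chan=3277 & 0xfff = 0xccd; word=0x000199b1
[17+:15] prio=2708 & 0x7fff = 0xa94; word=0x152999b1
word = 0x152999b1 → little-endian bytes:
  [0]=0xb1  [1]=0x99  [2]=0x29  [3]=0x15

b1 99 29 15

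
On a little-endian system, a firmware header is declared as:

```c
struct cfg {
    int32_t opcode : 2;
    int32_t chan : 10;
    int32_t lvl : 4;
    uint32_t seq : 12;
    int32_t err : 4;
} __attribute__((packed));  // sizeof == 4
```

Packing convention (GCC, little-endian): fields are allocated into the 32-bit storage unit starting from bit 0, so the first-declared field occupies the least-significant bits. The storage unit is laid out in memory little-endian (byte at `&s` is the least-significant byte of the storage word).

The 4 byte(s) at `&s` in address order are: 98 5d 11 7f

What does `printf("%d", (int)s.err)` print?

7

[0]=0x98 [1]=0x5d [2]=0x11 [3]=0x7f (little-endian) → word 0x7f115d98
opcode:2 @ bit 0 → (0x7f115d98>>0)&0x3 = 0x0
chan:10 @ bit 2 → (0x7f115d98>>2)&0x3ff = 0x366
lvl:4 @ bit 12 → (0x7f115d98>>12)&0xf = 0x5
seq:12 @ bit 16 → (0x7f115d98>>16)&0xfff = 0xf11
err:4 @ bit 28 → (0x7f115d98>>28)&0xf = 0x7  ←
err signed 4b, MSB=0: value = 7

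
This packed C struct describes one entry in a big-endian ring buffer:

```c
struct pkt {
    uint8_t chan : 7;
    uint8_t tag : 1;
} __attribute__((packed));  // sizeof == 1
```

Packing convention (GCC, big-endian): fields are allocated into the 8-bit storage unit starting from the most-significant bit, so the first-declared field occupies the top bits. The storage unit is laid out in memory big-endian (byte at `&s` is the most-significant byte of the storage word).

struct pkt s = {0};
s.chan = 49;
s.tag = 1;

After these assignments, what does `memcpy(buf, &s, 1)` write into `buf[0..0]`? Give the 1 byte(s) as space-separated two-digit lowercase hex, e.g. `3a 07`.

[1+:7] chan=49 & 0x7f = 0x31; word=0x62
[0+:1] tag=1 & 0x1 = 0x1; word=0x63
word = 0x63 → big-endian bytes:
  [0]=0x63

63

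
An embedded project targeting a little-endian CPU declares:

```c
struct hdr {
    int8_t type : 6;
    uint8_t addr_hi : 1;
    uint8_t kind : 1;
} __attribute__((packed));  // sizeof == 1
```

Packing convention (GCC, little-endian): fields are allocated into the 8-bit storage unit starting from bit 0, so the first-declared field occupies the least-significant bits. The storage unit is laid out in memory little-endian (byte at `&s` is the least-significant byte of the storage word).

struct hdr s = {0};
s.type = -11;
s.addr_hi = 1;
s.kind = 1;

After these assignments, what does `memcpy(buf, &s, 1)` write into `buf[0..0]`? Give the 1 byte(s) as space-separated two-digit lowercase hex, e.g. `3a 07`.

f5

[0+:6] type=-11 & 0x3f = 0x35; word=0x35
[6+:1] addr_hi=1 & 0x1 = 0x1; word=0x75
[7+:1] kind=1 & 0x1 = 0x1; word=0xf5
word = 0xf5 → little-endian bytes:
  [0]=0xf5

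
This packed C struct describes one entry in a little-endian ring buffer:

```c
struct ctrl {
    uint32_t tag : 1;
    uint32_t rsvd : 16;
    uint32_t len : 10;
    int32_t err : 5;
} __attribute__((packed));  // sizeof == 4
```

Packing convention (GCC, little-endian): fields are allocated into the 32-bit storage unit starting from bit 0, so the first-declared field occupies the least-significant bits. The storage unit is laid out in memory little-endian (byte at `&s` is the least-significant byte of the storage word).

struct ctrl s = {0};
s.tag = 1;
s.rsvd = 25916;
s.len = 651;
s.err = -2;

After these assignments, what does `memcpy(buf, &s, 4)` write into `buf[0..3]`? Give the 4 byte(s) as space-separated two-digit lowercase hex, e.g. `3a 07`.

tag (1b) val=1 bits=0x1 at bit 0: 0x00000001
rsvd (16b) val=25916 bits=0x653c at bit 1: 0x0000ca79
len (10b) val=651 bits=0x28b at bit 17: 0x0516ca79
err (5b) val=-2 bits=0x1e at bit 27: 0xf516ca79
word = 0xf516ca79 → little-endian bytes:
  [0]=0x79  [1]=0xca  [2]=0x16  [3]=0xf5

79 ca 16 f5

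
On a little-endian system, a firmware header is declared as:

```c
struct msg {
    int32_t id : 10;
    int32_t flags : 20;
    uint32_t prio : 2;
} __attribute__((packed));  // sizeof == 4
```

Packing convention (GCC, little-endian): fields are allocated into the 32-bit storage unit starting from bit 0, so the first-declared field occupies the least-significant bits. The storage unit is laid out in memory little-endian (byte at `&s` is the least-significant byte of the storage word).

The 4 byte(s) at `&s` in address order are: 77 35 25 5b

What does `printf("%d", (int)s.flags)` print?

[0]=0x77 [1]=0x35 [2]=0x25 [3]=0x5b (little-endian) → word 0x5b253577
id:10 @ bit 0 → (0x5b253577>>0)&0x3ff = 0x177
flags:20 @ bit 10 → (0x5b253577>>10)&0xfffff = 0x6c94d  ←
prio:2 @ bit 30 → (0x5b253577>>30)&0x3 = 0x1
flags signed 20b, MSB=0: value = 444749

444749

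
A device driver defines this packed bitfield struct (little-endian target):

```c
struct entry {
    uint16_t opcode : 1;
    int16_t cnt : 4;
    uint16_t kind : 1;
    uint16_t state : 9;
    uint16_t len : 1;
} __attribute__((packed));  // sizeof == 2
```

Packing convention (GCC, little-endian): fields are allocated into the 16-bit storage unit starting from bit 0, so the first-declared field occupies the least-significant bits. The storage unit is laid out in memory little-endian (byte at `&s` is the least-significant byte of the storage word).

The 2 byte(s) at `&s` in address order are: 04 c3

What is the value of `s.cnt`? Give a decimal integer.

[0]=0x04 [1]=0xc3 (little-endian) → word 0xc304
opcode [0+:1] = (word>>0) & 0x1 = 0
cnt [1+:4] = (word>>1) & 0xf = 2  ←
kind [5+:1] = (word>>5) & 0x1 = 0
state [6+:9] = (word>>6) & 0x1ff = 268
len [15+:1] = (word>>15) & 0x1 = 1
cnt signed 4b, MSB=0: value = 2

2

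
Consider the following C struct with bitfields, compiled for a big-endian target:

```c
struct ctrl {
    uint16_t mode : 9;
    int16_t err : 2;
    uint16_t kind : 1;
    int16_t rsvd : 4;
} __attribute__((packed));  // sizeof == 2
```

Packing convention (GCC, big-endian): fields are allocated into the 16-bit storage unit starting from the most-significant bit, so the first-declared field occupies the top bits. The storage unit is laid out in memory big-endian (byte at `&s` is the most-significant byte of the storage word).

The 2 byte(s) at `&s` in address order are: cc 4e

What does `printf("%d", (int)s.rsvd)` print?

-2

[0]=0xcc [1]=0x4e (big-endian) → word 0xcc4e
mode:9 @ bit 7 → (0xcc4e>>7)&0x1ff = 0x198
err:2 @ bit 5 → (0xcc4e>>5)&0x3 = 0x2
kind:1 @ bit 4 → (0xcc4e>>4)&0x1 = 0x0
rsvd:4 @ bit 0 → (0xcc4e>>0)&0xf = 0xe  ←
rsvd signed 4b, MSB=1: 14 - 16 = -2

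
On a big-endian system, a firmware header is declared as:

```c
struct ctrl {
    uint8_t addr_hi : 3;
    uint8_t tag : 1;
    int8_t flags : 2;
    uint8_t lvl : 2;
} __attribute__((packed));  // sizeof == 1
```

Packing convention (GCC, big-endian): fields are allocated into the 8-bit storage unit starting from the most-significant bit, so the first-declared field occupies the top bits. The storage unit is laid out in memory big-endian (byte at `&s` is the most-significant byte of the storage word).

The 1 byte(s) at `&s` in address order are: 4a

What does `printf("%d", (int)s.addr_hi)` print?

[0]=0x4a (big-endian) → word 0x4a
addr_hi [5+:3] = (word>>5) & 0x7 = 2  ←
tag [4+:1] = (word>>4) & 0x1 = 0
flags [2+:2] = (word>>2) & 0x3 = 2
lvl [0+:2] = (word>>0) & 0x3 = 2

2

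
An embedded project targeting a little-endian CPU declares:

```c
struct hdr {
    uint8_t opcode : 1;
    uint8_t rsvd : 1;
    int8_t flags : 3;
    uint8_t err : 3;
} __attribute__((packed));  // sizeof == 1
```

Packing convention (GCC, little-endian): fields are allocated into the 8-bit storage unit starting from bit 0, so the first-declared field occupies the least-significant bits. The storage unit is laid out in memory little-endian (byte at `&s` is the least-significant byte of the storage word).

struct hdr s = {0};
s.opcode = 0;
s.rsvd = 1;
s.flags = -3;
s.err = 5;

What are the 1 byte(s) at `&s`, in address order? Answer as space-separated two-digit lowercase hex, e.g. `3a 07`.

opcode:1 = 0 → 0x0 << 0 → word 0x00
rsvd:1 = 1 → 0x1 << 1 → word 0x02
flags:3 = -3 → 0x5 << 2 → word 0x16
err:3 = 5 → 0x5 << 5 → word 0xb6
word = 0xb6 → little-endian bytes:
  [0]=0xb6

b6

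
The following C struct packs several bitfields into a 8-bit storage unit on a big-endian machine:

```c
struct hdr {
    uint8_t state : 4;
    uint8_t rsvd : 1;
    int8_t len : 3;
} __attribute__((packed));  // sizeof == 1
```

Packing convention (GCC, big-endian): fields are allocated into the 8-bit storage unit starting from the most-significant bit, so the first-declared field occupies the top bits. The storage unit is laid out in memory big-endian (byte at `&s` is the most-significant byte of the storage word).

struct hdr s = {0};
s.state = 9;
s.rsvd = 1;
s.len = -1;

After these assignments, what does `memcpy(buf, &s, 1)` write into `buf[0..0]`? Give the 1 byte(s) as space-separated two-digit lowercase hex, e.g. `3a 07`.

9f

state:4 = 9 → 0x9 << 4 → word 0x90
rsvd:1 = 1 → 0x1 << 3 → word 0x98
len:3 = -1 → 0x7 << 0 → word 0x9f
word = 0x9f → big-endian bytes:
  [0]=0x9f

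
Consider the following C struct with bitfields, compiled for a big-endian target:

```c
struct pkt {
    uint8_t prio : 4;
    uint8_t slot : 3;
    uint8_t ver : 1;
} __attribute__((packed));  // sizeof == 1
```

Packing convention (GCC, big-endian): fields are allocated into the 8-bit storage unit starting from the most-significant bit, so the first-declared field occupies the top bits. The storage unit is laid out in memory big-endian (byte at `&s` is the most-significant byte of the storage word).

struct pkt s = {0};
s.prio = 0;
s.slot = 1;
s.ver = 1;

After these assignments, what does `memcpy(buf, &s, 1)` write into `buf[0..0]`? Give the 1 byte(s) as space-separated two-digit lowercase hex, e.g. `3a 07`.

prio:4 = 0 → 0x0 << 4 → word 0x00
slot:3 = 1 → 0x1 << 1 → word 0x02
ver:1 = 1 → 0x1 << 0 → word 0x03
word = 0x03 → big-endian bytes:
  [0]=0x03

03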